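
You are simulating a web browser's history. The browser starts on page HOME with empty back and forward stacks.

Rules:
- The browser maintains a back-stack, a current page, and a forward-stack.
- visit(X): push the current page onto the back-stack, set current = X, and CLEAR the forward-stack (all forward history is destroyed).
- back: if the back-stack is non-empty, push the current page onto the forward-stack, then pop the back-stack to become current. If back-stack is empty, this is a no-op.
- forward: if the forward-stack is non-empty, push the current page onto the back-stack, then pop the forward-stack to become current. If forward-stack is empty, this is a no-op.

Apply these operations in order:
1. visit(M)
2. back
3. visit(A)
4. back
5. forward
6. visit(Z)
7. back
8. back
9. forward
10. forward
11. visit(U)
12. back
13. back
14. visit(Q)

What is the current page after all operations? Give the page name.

Answer: Q

Derivation:
After 1 (visit(M)): cur=M back=1 fwd=0
After 2 (back): cur=HOME back=0 fwd=1
After 3 (visit(A)): cur=A back=1 fwd=0
After 4 (back): cur=HOME back=0 fwd=1
After 5 (forward): cur=A back=1 fwd=0
After 6 (visit(Z)): cur=Z back=2 fwd=0
After 7 (back): cur=A back=1 fwd=1
After 8 (back): cur=HOME back=0 fwd=2
After 9 (forward): cur=A back=1 fwd=1
After 10 (forward): cur=Z back=2 fwd=0
After 11 (visit(U)): cur=U back=3 fwd=0
After 12 (back): cur=Z back=2 fwd=1
After 13 (back): cur=A back=1 fwd=2
After 14 (visit(Q)): cur=Q back=2 fwd=0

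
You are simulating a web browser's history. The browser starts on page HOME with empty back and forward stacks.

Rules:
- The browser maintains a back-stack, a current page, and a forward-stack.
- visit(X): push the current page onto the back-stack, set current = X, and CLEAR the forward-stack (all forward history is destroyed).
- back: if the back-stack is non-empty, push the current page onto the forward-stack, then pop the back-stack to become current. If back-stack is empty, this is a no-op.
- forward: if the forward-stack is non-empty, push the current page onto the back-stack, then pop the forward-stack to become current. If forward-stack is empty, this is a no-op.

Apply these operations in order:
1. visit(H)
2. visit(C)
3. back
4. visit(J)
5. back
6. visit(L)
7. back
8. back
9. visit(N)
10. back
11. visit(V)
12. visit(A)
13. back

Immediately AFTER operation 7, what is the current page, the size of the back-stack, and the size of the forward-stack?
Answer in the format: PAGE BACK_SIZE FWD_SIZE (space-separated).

After 1 (visit(H)): cur=H back=1 fwd=0
After 2 (visit(C)): cur=C back=2 fwd=0
After 3 (back): cur=H back=1 fwd=1
After 4 (visit(J)): cur=J back=2 fwd=0
After 5 (back): cur=H back=1 fwd=1
After 6 (visit(L)): cur=L back=2 fwd=0
After 7 (back): cur=H back=1 fwd=1

H 1 1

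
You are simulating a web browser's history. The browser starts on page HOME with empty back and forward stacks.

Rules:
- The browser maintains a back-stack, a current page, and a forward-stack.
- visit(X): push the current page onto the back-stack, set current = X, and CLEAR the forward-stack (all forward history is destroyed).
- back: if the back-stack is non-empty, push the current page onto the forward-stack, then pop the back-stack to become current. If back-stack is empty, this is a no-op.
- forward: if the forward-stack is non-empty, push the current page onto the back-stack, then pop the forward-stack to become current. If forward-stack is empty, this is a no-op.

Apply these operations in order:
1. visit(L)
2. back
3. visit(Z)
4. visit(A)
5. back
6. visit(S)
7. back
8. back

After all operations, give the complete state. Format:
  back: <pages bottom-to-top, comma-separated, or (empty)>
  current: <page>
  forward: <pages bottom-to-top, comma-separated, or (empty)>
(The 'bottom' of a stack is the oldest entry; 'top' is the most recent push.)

After 1 (visit(L)): cur=L back=1 fwd=0
After 2 (back): cur=HOME back=0 fwd=1
After 3 (visit(Z)): cur=Z back=1 fwd=0
After 4 (visit(A)): cur=A back=2 fwd=0
After 5 (back): cur=Z back=1 fwd=1
After 6 (visit(S)): cur=S back=2 fwd=0
After 7 (back): cur=Z back=1 fwd=1
After 8 (back): cur=HOME back=0 fwd=2

Answer: back: (empty)
current: HOME
forward: S,Z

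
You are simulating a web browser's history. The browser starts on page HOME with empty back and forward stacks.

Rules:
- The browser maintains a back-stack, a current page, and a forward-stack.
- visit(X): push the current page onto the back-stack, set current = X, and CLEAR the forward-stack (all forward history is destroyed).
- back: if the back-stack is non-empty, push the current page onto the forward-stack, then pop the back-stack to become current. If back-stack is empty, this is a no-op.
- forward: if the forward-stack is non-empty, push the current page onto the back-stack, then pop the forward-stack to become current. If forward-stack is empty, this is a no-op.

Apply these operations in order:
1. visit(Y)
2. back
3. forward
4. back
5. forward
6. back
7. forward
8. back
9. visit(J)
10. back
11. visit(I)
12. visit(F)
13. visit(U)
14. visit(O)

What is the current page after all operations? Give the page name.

After 1 (visit(Y)): cur=Y back=1 fwd=0
After 2 (back): cur=HOME back=0 fwd=1
After 3 (forward): cur=Y back=1 fwd=0
After 4 (back): cur=HOME back=0 fwd=1
After 5 (forward): cur=Y back=1 fwd=0
After 6 (back): cur=HOME back=0 fwd=1
After 7 (forward): cur=Y back=1 fwd=0
After 8 (back): cur=HOME back=0 fwd=1
After 9 (visit(J)): cur=J back=1 fwd=0
After 10 (back): cur=HOME back=0 fwd=1
After 11 (visit(I)): cur=I back=1 fwd=0
After 12 (visit(F)): cur=F back=2 fwd=0
After 13 (visit(U)): cur=U back=3 fwd=0
After 14 (visit(O)): cur=O back=4 fwd=0

Answer: O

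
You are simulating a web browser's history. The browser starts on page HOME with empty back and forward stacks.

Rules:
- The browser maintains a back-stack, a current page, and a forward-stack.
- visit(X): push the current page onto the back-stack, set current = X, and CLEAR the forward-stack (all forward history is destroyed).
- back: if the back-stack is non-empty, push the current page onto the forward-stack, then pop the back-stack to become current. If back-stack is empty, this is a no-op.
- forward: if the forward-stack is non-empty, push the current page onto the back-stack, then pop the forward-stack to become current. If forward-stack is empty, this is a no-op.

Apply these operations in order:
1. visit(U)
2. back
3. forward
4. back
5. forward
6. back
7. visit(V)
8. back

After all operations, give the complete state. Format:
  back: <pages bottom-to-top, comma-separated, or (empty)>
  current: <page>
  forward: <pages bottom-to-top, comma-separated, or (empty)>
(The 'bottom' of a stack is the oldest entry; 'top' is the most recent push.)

Answer: back: (empty)
current: HOME
forward: V

Derivation:
After 1 (visit(U)): cur=U back=1 fwd=0
After 2 (back): cur=HOME back=0 fwd=1
After 3 (forward): cur=U back=1 fwd=0
After 4 (back): cur=HOME back=0 fwd=1
After 5 (forward): cur=U back=1 fwd=0
After 6 (back): cur=HOME back=0 fwd=1
After 7 (visit(V)): cur=V back=1 fwd=0
After 8 (back): cur=HOME back=0 fwd=1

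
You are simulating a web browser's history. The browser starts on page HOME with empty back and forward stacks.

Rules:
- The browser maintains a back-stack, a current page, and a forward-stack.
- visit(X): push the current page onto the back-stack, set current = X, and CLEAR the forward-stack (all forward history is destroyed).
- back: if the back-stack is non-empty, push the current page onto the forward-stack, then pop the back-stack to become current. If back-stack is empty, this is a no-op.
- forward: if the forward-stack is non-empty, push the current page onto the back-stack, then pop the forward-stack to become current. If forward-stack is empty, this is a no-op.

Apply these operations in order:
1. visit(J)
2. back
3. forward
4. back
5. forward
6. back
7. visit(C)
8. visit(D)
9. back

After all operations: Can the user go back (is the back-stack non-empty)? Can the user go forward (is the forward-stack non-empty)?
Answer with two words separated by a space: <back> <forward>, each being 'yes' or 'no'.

After 1 (visit(J)): cur=J back=1 fwd=0
After 2 (back): cur=HOME back=0 fwd=1
After 3 (forward): cur=J back=1 fwd=0
After 4 (back): cur=HOME back=0 fwd=1
After 5 (forward): cur=J back=1 fwd=0
After 6 (back): cur=HOME back=0 fwd=1
After 7 (visit(C)): cur=C back=1 fwd=0
After 8 (visit(D)): cur=D back=2 fwd=0
After 9 (back): cur=C back=1 fwd=1

Answer: yes yes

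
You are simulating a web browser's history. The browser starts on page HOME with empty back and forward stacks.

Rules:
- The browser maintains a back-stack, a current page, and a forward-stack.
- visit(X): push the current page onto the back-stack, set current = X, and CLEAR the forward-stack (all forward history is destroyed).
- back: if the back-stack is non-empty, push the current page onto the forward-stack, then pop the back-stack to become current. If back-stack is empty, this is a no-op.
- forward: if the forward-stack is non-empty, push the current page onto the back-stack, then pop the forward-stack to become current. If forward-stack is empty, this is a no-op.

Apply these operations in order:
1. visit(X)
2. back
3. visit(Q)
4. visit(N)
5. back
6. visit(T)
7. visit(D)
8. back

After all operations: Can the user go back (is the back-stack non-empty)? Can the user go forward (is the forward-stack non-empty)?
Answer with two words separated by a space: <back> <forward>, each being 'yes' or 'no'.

Answer: yes yes

Derivation:
After 1 (visit(X)): cur=X back=1 fwd=0
After 2 (back): cur=HOME back=0 fwd=1
After 3 (visit(Q)): cur=Q back=1 fwd=0
After 4 (visit(N)): cur=N back=2 fwd=0
After 5 (back): cur=Q back=1 fwd=1
After 6 (visit(T)): cur=T back=2 fwd=0
After 7 (visit(D)): cur=D back=3 fwd=0
After 8 (back): cur=T back=2 fwd=1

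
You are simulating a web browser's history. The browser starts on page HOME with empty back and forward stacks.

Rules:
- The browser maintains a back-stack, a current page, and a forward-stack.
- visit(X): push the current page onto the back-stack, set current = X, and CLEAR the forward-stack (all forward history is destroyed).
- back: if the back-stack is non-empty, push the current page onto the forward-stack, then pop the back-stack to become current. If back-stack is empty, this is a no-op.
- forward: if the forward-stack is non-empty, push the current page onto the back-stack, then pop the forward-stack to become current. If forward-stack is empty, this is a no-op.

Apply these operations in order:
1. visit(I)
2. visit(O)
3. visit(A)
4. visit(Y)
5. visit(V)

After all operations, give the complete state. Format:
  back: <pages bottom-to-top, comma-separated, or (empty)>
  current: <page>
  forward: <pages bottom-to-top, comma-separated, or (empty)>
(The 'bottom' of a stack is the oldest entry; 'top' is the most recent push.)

Answer: back: HOME,I,O,A,Y
current: V
forward: (empty)

Derivation:
After 1 (visit(I)): cur=I back=1 fwd=0
After 2 (visit(O)): cur=O back=2 fwd=0
After 3 (visit(A)): cur=A back=3 fwd=0
After 4 (visit(Y)): cur=Y back=4 fwd=0
After 5 (visit(V)): cur=V back=5 fwd=0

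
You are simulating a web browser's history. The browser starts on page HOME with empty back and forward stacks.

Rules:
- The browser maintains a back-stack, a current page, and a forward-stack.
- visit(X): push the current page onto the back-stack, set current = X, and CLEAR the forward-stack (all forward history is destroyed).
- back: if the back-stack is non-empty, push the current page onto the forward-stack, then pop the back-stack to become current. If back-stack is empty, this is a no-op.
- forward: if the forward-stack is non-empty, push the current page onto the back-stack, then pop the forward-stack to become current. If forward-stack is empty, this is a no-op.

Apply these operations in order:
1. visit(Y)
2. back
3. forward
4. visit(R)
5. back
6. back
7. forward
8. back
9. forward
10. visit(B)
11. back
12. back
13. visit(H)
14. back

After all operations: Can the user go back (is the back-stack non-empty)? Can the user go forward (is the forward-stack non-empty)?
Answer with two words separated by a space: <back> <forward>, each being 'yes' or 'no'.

Answer: no yes

Derivation:
After 1 (visit(Y)): cur=Y back=1 fwd=0
After 2 (back): cur=HOME back=0 fwd=1
After 3 (forward): cur=Y back=1 fwd=0
After 4 (visit(R)): cur=R back=2 fwd=0
After 5 (back): cur=Y back=1 fwd=1
After 6 (back): cur=HOME back=0 fwd=2
After 7 (forward): cur=Y back=1 fwd=1
After 8 (back): cur=HOME back=0 fwd=2
After 9 (forward): cur=Y back=1 fwd=1
After 10 (visit(B)): cur=B back=2 fwd=0
After 11 (back): cur=Y back=1 fwd=1
After 12 (back): cur=HOME back=0 fwd=2
After 13 (visit(H)): cur=H back=1 fwd=0
After 14 (back): cur=HOME back=0 fwd=1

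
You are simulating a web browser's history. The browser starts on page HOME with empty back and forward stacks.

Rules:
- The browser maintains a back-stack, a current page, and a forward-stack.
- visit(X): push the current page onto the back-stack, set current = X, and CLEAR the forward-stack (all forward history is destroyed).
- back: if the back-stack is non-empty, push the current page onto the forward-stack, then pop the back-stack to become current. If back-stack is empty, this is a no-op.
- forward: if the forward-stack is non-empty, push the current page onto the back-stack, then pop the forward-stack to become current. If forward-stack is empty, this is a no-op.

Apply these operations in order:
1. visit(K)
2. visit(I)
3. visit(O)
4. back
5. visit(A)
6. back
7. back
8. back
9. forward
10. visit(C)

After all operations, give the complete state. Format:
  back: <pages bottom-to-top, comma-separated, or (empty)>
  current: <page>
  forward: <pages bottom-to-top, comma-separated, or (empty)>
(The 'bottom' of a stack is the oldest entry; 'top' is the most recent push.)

After 1 (visit(K)): cur=K back=1 fwd=0
After 2 (visit(I)): cur=I back=2 fwd=0
After 3 (visit(O)): cur=O back=3 fwd=0
After 4 (back): cur=I back=2 fwd=1
After 5 (visit(A)): cur=A back=3 fwd=0
After 6 (back): cur=I back=2 fwd=1
After 7 (back): cur=K back=1 fwd=2
After 8 (back): cur=HOME back=0 fwd=3
After 9 (forward): cur=K back=1 fwd=2
After 10 (visit(C)): cur=C back=2 fwd=0

Answer: back: HOME,K
current: C
forward: (empty)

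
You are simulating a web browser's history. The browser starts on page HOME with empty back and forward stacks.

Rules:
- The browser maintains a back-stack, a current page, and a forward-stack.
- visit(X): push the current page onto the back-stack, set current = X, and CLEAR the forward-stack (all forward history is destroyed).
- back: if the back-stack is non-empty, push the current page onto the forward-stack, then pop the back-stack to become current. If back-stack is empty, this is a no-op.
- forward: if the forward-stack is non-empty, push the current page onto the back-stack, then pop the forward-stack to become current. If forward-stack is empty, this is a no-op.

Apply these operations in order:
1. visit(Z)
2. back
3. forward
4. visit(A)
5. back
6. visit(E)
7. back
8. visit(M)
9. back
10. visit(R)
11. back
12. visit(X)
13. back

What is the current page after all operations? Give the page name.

Answer: Z

Derivation:
After 1 (visit(Z)): cur=Z back=1 fwd=0
After 2 (back): cur=HOME back=0 fwd=1
After 3 (forward): cur=Z back=1 fwd=0
After 4 (visit(A)): cur=A back=2 fwd=0
After 5 (back): cur=Z back=1 fwd=1
After 6 (visit(E)): cur=E back=2 fwd=0
After 7 (back): cur=Z back=1 fwd=1
After 8 (visit(M)): cur=M back=2 fwd=0
After 9 (back): cur=Z back=1 fwd=1
After 10 (visit(R)): cur=R back=2 fwd=0
After 11 (back): cur=Z back=1 fwd=1
After 12 (visit(X)): cur=X back=2 fwd=0
After 13 (back): cur=Z back=1 fwd=1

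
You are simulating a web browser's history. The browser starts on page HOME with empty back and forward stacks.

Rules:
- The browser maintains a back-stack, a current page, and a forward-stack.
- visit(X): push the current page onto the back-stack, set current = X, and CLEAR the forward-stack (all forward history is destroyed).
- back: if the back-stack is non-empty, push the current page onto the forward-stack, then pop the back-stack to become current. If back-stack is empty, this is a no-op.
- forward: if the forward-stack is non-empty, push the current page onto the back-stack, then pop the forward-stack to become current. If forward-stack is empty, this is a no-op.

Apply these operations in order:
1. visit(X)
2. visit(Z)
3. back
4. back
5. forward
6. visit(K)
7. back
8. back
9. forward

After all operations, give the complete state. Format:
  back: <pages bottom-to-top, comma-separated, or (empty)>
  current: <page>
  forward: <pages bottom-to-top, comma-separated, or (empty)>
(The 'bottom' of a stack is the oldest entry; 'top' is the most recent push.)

After 1 (visit(X)): cur=X back=1 fwd=0
After 2 (visit(Z)): cur=Z back=2 fwd=0
After 3 (back): cur=X back=1 fwd=1
After 4 (back): cur=HOME back=0 fwd=2
After 5 (forward): cur=X back=1 fwd=1
After 6 (visit(K)): cur=K back=2 fwd=0
After 7 (back): cur=X back=1 fwd=1
After 8 (back): cur=HOME back=0 fwd=2
After 9 (forward): cur=X back=1 fwd=1

Answer: back: HOME
current: X
forward: K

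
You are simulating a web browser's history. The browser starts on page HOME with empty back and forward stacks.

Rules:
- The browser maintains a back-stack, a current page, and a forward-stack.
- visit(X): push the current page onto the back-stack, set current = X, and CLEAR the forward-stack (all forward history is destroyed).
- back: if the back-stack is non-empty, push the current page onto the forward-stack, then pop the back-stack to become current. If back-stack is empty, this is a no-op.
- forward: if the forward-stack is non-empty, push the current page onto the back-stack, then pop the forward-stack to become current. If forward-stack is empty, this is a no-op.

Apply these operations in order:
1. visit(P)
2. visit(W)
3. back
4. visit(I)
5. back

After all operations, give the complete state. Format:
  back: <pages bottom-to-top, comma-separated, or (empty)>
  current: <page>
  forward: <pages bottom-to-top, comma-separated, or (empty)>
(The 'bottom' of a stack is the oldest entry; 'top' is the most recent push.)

After 1 (visit(P)): cur=P back=1 fwd=0
After 2 (visit(W)): cur=W back=2 fwd=0
After 3 (back): cur=P back=1 fwd=1
After 4 (visit(I)): cur=I back=2 fwd=0
After 5 (back): cur=P back=1 fwd=1

Answer: back: HOME
current: P
forward: I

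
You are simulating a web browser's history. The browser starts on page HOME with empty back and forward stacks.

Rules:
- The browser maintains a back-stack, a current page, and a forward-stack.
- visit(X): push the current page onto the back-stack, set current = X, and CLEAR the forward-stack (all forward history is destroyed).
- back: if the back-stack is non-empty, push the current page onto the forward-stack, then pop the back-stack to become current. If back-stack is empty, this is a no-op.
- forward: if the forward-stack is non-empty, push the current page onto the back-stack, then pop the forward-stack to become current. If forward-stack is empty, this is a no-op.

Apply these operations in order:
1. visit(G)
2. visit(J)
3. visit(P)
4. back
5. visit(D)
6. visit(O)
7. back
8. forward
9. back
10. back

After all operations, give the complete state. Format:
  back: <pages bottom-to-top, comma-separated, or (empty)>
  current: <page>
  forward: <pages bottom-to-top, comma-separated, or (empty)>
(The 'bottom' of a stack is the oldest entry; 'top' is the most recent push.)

After 1 (visit(G)): cur=G back=1 fwd=0
After 2 (visit(J)): cur=J back=2 fwd=0
After 3 (visit(P)): cur=P back=3 fwd=0
After 4 (back): cur=J back=2 fwd=1
After 5 (visit(D)): cur=D back=3 fwd=0
After 6 (visit(O)): cur=O back=4 fwd=0
After 7 (back): cur=D back=3 fwd=1
After 8 (forward): cur=O back=4 fwd=0
After 9 (back): cur=D back=3 fwd=1
After 10 (back): cur=J back=2 fwd=2

Answer: back: HOME,G
current: J
forward: O,D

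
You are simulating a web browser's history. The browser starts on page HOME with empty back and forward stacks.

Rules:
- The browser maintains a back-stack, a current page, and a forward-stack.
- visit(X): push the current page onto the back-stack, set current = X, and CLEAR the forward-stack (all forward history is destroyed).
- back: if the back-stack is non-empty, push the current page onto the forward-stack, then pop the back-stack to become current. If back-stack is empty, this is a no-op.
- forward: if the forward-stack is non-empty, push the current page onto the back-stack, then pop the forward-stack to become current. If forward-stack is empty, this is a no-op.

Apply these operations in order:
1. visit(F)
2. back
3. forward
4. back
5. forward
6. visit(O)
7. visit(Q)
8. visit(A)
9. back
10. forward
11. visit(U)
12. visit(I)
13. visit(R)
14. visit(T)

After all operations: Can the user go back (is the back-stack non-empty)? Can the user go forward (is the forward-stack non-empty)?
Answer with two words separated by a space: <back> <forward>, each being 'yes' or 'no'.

After 1 (visit(F)): cur=F back=1 fwd=0
After 2 (back): cur=HOME back=0 fwd=1
After 3 (forward): cur=F back=1 fwd=0
After 4 (back): cur=HOME back=0 fwd=1
After 5 (forward): cur=F back=1 fwd=0
After 6 (visit(O)): cur=O back=2 fwd=0
After 7 (visit(Q)): cur=Q back=3 fwd=0
After 8 (visit(A)): cur=A back=4 fwd=0
After 9 (back): cur=Q back=3 fwd=1
After 10 (forward): cur=A back=4 fwd=0
After 11 (visit(U)): cur=U back=5 fwd=0
After 12 (visit(I)): cur=I back=6 fwd=0
After 13 (visit(R)): cur=R back=7 fwd=0
After 14 (visit(T)): cur=T back=8 fwd=0

Answer: yes no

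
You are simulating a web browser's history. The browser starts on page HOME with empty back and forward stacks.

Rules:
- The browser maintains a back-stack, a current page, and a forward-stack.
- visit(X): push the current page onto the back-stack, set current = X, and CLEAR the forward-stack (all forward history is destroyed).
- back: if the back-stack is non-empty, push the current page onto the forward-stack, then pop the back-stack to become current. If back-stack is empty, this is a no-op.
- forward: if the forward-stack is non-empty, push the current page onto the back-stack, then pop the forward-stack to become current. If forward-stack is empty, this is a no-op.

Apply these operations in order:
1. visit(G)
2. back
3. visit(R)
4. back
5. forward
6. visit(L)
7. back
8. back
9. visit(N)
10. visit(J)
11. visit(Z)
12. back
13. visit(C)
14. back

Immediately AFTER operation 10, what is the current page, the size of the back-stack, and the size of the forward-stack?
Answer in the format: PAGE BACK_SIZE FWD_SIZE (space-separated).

After 1 (visit(G)): cur=G back=1 fwd=0
After 2 (back): cur=HOME back=0 fwd=1
After 3 (visit(R)): cur=R back=1 fwd=0
After 4 (back): cur=HOME back=0 fwd=1
After 5 (forward): cur=R back=1 fwd=0
After 6 (visit(L)): cur=L back=2 fwd=0
After 7 (back): cur=R back=1 fwd=1
After 8 (back): cur=HOME back=0 fwd=2
After 9 (visit(N)): cur=N back=1 fwd=0
After 10 (visit(J)): cur=J back=2 fwd=0

J 2 0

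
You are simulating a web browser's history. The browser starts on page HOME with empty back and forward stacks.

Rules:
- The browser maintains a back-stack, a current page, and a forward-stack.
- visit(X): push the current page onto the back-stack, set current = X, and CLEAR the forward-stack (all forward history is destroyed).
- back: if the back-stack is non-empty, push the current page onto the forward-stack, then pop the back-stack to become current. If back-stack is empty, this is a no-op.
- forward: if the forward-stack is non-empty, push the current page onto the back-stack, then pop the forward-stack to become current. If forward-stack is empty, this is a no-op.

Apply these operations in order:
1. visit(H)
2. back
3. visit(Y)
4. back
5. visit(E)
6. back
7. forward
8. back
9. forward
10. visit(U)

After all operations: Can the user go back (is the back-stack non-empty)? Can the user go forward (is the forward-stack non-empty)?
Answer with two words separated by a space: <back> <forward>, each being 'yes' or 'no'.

Answer: yes no

Derivation:
After 1 (visit(H)): cur=H back=1 fwd=0
After 2 (back): cur=HOME back=0 fwd=1
After 3 (visit(Y)): cur=Y back=1 fwd=0
After 4 (back): cur=HOME back=0 fwd=1
After 5 (visit(E)): cur=E back=1 fwd=0
After 6 (back): cur=HOME back=0 fwd=1
After 7 (forward): cur=E back=1 fwd=0
After 8 (back): cur=HOME back=0 fwd=1
After 9 (forward): cur=E back=1 fwd=0
After 10 (visit(U)): cur=U back=2 fwd=0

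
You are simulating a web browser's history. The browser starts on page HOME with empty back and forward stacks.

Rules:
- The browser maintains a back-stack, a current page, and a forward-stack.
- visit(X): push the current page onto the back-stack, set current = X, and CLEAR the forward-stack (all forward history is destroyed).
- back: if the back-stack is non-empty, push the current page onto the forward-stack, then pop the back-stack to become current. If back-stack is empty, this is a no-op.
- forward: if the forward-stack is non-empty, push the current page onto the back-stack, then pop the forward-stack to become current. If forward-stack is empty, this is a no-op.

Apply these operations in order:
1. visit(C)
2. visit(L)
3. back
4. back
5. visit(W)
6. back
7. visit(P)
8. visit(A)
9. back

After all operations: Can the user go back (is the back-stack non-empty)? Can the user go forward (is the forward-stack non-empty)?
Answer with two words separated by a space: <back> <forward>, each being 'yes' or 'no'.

After 1 (visit(C)): cur=C back=1 fwd=0
After 2 (visit(L)): cur=L back=2 fwd=0
After 3 (back): cur=C back=1 fwd=1
After 4 (back): cur=HOME back=0 fwd=2
After 5 (visit(W)): cur=W back=1 fwd=0
After 6 (back): cur=HOME back=0 fwd=1
After 7 (visit(P)): cur=P back=1 fwd=0
After 8 (visit(A)): cur=A back=2 fwd=0
After 9 (back): cur=P back=1 fwd=1

Answer: yes yes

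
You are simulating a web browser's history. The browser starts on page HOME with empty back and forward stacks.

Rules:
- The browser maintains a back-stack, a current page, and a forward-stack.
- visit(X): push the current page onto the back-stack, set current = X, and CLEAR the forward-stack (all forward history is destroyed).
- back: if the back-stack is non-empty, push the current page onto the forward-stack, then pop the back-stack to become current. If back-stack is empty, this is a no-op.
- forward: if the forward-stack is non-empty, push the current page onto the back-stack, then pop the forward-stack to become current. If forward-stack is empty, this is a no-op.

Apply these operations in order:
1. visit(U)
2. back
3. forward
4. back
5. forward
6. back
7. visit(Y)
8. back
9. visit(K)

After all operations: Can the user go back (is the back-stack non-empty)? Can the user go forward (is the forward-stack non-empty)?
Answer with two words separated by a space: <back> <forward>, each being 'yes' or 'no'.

Answer: yes no

Derivation:
After 1 (visit(U)): cur=U back=1 fwd=0
After 2 (back): cur=HOME back=0 fwd=1
After 3 (forward): cur=U back=1 fwd=0
After 4 (back): cur=HOME back=0 fwd=1
After 5 (forward): cur=U back=1 fwd=0
After 6 (back): cur=HOME back=0 fwd=1
After 7 (visit(Y)): cur=Y back=1 fwd=0
After 8 (back): cur=HOME back=0 fwd=1
After 9 (visit(K)): cur=K back=1 fwd=0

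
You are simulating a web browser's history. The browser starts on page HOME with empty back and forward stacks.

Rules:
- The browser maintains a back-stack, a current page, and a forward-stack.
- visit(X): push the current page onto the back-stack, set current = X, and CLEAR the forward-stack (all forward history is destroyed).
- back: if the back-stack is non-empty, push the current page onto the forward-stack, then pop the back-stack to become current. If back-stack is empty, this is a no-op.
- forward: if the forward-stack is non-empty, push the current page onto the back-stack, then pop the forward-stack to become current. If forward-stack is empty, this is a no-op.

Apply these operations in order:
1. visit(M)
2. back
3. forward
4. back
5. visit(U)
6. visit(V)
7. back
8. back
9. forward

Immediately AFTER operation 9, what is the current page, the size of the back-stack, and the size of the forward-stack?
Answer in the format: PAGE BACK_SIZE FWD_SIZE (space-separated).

After 1 (visit(M)): cur=M back=1 fwd=0
After 2 (back): cur=HOME back=0 fwd=1
After 3 (forward): cur=M back=1 fwd=0
After 4 (back): cur=HOME back=0 fwd=1
After 5 (visit(U)): cur=U back=1 fwd=0
After 6 (visit(V)): cur=V back=2 fwd=0
After 7 (back): cur=U back=1 fwd=1
After 8 (back): cur=HOME back=0 fwd=2
After 9 (forward): cur=U back=1 fwd=1

U 1 1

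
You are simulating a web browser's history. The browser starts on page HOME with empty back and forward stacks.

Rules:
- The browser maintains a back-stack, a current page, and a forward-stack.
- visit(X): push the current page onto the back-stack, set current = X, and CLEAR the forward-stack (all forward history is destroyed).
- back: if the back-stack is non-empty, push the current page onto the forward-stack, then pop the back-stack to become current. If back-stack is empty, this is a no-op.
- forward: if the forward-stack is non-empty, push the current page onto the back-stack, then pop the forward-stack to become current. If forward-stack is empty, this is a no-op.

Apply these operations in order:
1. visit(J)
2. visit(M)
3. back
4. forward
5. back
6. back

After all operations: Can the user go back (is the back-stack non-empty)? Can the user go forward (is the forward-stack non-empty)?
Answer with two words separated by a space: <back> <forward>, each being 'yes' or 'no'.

Answer: no yes

Derivation:
After 1 (visit(J)): cur=J back=1 fwd=0
After 2 (visit(M)): cur=M back=2 fwd=0
After 3 (back): cur=J back=1 fwd=1
After 4 (forward): cur=M back=2 fwd=0
After 5 (back): cur=J back=1 fwd=1
After 6 (back): cur=HOME back=0 fwd=2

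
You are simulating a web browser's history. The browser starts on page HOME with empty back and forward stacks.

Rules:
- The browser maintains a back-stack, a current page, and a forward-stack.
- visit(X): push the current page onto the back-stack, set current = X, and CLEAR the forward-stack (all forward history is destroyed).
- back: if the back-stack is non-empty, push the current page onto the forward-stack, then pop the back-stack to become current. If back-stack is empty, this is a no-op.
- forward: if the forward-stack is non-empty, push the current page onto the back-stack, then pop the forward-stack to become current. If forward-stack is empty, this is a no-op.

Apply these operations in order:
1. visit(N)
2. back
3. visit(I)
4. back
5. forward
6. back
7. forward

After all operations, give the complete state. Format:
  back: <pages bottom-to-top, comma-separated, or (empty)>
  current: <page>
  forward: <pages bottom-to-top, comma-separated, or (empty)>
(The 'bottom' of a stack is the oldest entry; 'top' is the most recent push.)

After 1 (visit(N)): cur=N back=1 fwd=0
After 2 (back): cur=HOME back=0 fwd=1
After 3 (visit(I)): cur=I back=1 fwd=0
After 4 (back): cur=HOME back=0 fwd=1
After 5 (forward): cur=I back=1 fwd=0
After 6 (back): cur=HOME back=0 fwd=1
After 7 (forward): cur=I back=1 fwd=0

Answer: back: HOME
current: I
forward: (empty)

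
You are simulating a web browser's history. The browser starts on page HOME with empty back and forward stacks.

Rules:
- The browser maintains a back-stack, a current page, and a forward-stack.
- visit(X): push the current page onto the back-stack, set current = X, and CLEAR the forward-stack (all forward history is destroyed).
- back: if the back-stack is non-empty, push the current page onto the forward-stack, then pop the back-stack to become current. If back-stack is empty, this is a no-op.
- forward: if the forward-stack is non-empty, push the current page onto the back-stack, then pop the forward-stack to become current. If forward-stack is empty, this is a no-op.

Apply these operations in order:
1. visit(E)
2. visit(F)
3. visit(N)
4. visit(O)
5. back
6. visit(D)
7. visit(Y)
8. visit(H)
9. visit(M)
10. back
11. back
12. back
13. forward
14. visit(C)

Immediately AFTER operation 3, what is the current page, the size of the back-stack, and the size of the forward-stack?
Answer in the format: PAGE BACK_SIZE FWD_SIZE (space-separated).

After 1 (visit(E)): cur=E back=1 fwd=0
After 2 (visit(F)): cur=F back=2 fwd=0
After 3 (visit(N)): cur=N back=3 fwd=0

N 3 0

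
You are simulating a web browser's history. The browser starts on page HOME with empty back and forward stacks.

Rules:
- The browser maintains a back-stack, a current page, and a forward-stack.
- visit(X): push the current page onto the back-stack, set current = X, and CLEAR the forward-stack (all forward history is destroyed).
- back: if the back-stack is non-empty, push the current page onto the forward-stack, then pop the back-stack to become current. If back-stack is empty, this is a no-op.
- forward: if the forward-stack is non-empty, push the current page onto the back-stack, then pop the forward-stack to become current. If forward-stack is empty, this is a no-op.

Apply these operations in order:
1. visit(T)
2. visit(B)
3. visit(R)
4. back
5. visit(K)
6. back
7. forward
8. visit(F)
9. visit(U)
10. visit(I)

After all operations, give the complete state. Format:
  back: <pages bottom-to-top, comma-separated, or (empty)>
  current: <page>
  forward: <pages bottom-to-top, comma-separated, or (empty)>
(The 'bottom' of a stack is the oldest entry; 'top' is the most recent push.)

After 1 (visit(T)): cur=T back=1 fwd=0
After 2 (visit(B)): cur=B back=2 fwd=0
After 3 (visit(R)): cur=R back=3 fwd=0
After 4 (back): cur=B back=2 fwd=1
After 5 (visit(K)): cur=K back=3 fwd=0
After 6 (back): cur=B back=2 fwd=1
After 7 (forward): cur=K back=3 fwd=0
After 8 (visit(F)): cur=F back=4 fwd=0
After 9 (visit(U)): cur=U back=5 fwd=0
After 10 (visit(I)): cur=I back=6 fwd=0

Answer: back: HOME,T,B,K,F,U
current: I
forward: (empty)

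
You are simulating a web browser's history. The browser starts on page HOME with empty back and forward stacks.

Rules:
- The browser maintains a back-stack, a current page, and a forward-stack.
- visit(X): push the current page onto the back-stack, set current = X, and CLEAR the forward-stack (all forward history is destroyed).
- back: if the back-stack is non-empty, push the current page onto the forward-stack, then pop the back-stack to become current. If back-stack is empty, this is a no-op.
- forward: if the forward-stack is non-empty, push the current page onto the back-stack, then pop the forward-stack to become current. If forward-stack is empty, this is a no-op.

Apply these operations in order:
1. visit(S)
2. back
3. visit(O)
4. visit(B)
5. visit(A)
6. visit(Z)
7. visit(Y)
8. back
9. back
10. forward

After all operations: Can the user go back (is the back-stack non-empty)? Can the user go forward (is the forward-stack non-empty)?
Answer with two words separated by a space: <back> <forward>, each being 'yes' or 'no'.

Answer: yes yes

Derivation:
After 1 (visit(S)): cur=S back=1 fwd=0
After 2 (back): cur=HOME back=0 fwd=1
After 3 (visit(O)): cur=O back=1 fwd=0
After 4 (visit(B)): cur=B back=2 fwd=0
After 5 (visit(A)): cur=A back=3 fwd=0
After 6 (visit(Z)): cur=Z back=4 fwd=0
After 7 (visit(Y)): cur=Y back=5 fwd=0
After 8 (back): cur=Z back=4 fwd=1
After 9 (back): cur=A back=3 fwd=2
After 10 (forward): cur=Z back=4 fwd=1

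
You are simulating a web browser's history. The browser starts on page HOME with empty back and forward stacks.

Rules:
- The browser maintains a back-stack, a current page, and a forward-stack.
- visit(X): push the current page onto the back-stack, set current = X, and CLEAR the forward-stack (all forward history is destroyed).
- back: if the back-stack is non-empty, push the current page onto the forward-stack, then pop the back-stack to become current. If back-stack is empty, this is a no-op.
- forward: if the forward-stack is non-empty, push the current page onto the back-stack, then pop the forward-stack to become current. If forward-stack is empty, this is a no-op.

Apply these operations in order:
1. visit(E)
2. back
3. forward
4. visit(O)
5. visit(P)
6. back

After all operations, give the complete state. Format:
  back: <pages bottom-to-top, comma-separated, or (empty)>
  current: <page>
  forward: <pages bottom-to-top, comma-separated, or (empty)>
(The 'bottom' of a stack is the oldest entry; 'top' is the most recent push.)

After 1 (visit(E)): cur=E back=1 fwd=0
After 2 (back): cur=HOME back=0 fwd=1
After 3 (forward): cur=E back=1 fwd=0
After 4 (visit(O)): cur=O back=2 fwd=0
After 5 (visit(P)): cur=P back=3 fwd=0
After 6 (back): cur=O back=2 fwd=1

Answer: back: HOME,E
current: O
forward: P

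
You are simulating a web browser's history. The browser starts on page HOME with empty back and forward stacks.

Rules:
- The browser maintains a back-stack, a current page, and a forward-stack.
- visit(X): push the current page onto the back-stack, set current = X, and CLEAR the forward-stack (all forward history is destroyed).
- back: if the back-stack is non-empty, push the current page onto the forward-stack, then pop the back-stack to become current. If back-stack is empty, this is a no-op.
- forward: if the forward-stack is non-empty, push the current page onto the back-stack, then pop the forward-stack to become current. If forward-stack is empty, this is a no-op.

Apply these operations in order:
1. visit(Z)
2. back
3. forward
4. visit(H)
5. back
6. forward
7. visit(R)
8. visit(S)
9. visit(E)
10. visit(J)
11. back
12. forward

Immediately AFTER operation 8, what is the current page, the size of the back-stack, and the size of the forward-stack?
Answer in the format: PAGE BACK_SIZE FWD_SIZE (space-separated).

After 1 (visit(Z)): cur=Z back=1 fwd=0
After 2 (back): cur=HOME back=0 fwd=1
After 3 (forward): cur=Z back=1 fwd=0
After 4 (visit(H)): cur=H back=2 fwd=0
After 5 (back): cur=Z back=1 fwd=1
After 6 (forward): cur=H back=2 fwd=0
After 7 (visit(R)): cur=R back=3 fwd=0
After 8 (visit(S)): cur=S back=4 fwd=0

S 4 0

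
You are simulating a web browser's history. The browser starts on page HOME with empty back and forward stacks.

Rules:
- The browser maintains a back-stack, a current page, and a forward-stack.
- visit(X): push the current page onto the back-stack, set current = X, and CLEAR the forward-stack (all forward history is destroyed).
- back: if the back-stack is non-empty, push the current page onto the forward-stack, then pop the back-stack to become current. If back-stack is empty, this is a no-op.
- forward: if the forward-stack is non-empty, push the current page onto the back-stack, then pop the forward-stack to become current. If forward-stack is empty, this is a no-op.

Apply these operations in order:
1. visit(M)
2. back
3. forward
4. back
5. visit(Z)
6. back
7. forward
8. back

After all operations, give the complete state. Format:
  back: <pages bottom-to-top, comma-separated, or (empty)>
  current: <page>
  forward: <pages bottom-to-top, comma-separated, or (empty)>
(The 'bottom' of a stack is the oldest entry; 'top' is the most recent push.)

After 1 (visit(M)): cur=M back=1 fwd=0
After 2 (back): cur=HOME back=0 fwd=1
After 3 (forward): cur=M back=1 fwd=0
After 4 (back): cur=HOME back=0 fwd=1
After 5 (visit(Z)): cur=Z back=1 fwd=0
After 6 (back): cur=HOME back=0 fwd=1
After 7 (forward): cur=Z back=1 fwd=0
After 8 (back): cur=HOME back=0 fwd=1

Answer: back: (empty)
current: HOME
forward: Z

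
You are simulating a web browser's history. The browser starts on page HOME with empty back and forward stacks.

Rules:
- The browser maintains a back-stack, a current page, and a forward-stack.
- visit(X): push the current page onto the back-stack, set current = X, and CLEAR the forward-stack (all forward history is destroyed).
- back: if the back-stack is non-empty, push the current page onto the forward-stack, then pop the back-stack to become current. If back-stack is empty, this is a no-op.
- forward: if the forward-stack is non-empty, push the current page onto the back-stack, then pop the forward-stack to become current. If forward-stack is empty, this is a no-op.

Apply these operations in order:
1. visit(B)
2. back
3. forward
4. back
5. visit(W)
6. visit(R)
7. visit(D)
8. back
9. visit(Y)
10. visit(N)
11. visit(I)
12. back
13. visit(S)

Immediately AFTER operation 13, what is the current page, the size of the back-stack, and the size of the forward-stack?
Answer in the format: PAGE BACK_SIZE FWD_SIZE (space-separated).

After 1 (visit(B)): cur=B back=1 fwd=0
After 2 (back): cur=HOME back=0 fwd=1
After 3 (forward): cur=B back=1 fwd=0
After 4 (back): cur=HOME back=0 fwd=1
After 5 (visit(W)): cur=W back=1 fwd=0
After 6 (visit(R)): cur=R back=2 fwd=0
After 7 (visit(D)): cur=D back=3 fwd=0
After 8 (back): cur=R back=2 fwd=1
After 9 (visit(Y)): cur=Y back=3 fwd=0
After 10 (visit(N)): cur=N back=4 fwd=0
After 11 (visit(I)): cur=I back=5 fwd=0
After 12 (back): cur=N back=4 fwd=1
After 13 (visit(S)): cur=S back=5 fwd=0

S 5 0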